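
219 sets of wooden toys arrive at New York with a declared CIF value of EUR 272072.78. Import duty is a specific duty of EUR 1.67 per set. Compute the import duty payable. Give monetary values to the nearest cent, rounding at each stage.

Import duty = 219 × 1.67 = 365.73

Import duty: EUR 365.73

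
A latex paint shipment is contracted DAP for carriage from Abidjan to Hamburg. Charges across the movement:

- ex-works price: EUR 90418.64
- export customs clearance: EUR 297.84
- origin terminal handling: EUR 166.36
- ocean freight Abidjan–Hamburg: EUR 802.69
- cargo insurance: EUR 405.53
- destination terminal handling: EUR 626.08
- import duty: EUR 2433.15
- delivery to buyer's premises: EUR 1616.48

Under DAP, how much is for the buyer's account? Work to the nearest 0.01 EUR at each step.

DAP: the seller bears all costs to the named destination except import duty and clearance.
Seller's account: goods 90418.64 + export clearance 297.84 + origin terminal 166.36 + freight 802.69 + insurance 405.53 + destination terminal 626.08 + delivery 1616.48 = 94333.62
Buyer's account: duty 2433.15 = 2433.15

Buyer's account: EUR 2433.15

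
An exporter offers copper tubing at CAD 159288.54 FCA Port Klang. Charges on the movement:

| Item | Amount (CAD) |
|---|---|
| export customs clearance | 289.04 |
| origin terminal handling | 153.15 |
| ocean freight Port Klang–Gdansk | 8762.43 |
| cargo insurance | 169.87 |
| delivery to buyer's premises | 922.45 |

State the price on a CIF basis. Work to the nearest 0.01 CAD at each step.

Not relevant to the conversion: export clearance — on the seller under both FCA and CIF; already in the FCA price and stays in the CIF price. delivery — on the buyer under both terms; not part of either seller's price.
From FCA to CIF, the seller additionally bears: origin terminal, freight, insurance.
CIF price = 159288.54 + 153.15 + 8762.43 + 169.87 = 168373.99

CIF price: CAD 168373.99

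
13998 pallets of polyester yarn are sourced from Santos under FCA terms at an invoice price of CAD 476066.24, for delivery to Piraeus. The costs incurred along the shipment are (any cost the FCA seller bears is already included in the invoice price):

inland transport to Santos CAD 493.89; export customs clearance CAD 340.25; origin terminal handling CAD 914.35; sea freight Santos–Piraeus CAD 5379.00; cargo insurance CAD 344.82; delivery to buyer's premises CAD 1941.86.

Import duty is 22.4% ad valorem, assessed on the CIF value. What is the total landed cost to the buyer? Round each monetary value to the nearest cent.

FCA: the seller delivers export-cleared goods to the carrier; the buyer bears costs from that point.
Already in the invoice (seller's account under FCA): inland to port, export clearance — exclude.
CIF value = FCA price + origin terminal + freight + insurance = 476066.24 + 914.35 + 5379.00 + 344.82 = 482704.41
Import duty = 482704.41 × 22.4% = 108125.79
Buyer bears: origin terminal 914.35 + freight 5379.00 + insurance 344.82 + delivery 1941.86 + duty 108125.79 = 116705.82
Landed cost = invoice 476066.24 + 116705.82 = 592772.06

Total landed cost: CAD 592772.06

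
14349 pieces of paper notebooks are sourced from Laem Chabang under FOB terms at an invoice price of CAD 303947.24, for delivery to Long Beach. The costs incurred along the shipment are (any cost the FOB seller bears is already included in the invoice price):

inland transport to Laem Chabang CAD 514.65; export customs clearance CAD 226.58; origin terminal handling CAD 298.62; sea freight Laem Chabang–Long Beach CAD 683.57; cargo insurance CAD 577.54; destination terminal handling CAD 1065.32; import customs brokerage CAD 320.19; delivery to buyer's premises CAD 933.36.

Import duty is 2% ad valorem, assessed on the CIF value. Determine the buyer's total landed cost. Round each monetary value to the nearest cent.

FOB: the seller bears costs until goods are on board at the origin port; the buyer bears freight, insurance and all costs thereafter.
Already in the invoice (seller's account under FOB): inland to port, export clearance, origin terminal — exclude.
CIF value = FOB price + freight + insurance = 303947.24 + 683.57 + 577.54 = 305208.35
Import duty = 305208.35 × 2% = 6104.17
Buyer bears: freight 683.57 + insurance 577.54 + destination terminal 1065.32 + brokerage 320.19 + delivery 933.36 + duty 6104.17 = 9684.15
Landed cost = invoice 303947.24 + 9684.15 = 313631.39

Total landed cost: CAD 313631.39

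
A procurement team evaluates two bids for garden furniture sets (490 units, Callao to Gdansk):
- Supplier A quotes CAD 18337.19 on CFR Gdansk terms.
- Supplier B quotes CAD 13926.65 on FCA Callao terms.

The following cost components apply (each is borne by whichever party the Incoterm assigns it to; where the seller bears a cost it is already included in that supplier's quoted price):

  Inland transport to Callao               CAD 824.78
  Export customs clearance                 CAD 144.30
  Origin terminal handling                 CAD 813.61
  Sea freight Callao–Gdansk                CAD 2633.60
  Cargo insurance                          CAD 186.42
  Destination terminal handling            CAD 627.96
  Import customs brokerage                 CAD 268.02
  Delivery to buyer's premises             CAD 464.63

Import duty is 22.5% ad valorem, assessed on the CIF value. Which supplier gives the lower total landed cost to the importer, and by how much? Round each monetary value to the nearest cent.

Supplier B is cheaper by CAD 1180.08

Supplier A (CFR):
CIF value = CFR price + insurance = 18337.19 + 186.42 = 18523.61
Import duty = 18523.61 × 22.5% = 4167.81
Buyer bears (A): 186.42 + 627.96 + 268.02 + 464.63 = 1547.03
Landed cost (A) = invoice 18337.19 + 1547.03 + duty 4167.81 = 24052.03
Supplier B (FCA):
CIF value = FCA price + origin terminal + freight + insurance = 13926.65 + 813.61 + 2633.60 + 186.42 = 17560.28
Import duty = 17560.28 × 22.5% = 3951.06
Buyer bears (B): 813.61 + 2633.60 + 186.42 + 627.96 + 268.02 + 464.63 = 4994.24
Landed cost (B) = invoice 13926.65 + 4994.24 + duty 3951.06 = 22871.95
Difference = |24052.03 − 22871.95| = 1180.08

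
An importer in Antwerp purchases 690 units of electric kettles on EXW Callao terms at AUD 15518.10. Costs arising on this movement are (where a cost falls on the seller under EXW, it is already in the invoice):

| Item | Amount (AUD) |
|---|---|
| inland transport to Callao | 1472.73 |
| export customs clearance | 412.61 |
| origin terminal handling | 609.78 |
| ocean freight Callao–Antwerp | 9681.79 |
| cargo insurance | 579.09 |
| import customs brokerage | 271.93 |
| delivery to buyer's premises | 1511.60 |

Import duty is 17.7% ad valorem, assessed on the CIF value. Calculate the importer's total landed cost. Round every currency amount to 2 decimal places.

EXW: the seller makes goods available at their premises; the buyer bears all onward costs.
CIF value = EXW price + inland to port + export clearance + origin terminal + freight + insurance = 15518.10 + 1472.73 + 412.61 + 609.78 + 9681.79 + 579.09 = 28274.10
Import duty = 28274.10 × 17.7% = 5004.52
Buyer bears: inland to port 1472.73 + export clearance 412.61 + origin terminal 609.78 + freight 9681.79 + insurance 579.09 + brokerage 271.93 + delivery 1511.60 + duty 5004.52 = 19544.05
Landed cost = invoice 15518.10 + 19544.05 = 35062.15

Total landed cost: AUD 35062.15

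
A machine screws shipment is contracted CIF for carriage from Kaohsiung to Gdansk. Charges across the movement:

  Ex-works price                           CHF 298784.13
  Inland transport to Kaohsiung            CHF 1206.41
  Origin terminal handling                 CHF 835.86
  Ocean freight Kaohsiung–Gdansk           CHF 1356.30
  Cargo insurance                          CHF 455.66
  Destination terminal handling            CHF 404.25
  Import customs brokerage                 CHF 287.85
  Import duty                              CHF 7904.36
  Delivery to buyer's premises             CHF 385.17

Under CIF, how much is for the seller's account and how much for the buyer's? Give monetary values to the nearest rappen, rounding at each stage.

CIF: the seller pays costs through ocean freight and marine insurance to the destination port.
Seller's account: goods 298784.13 + inland to port 1206.41 + origin terminal 835.86 + freight 1356.30 + insurance 455.66 = 302638.36
Buyer's account: destination terminal 404.25 + brokerage 287.85 + duty 7904.36 + delivery 385.17 = 8981.63

Seller: CHF 302638.36; buyer: CHF 8981.63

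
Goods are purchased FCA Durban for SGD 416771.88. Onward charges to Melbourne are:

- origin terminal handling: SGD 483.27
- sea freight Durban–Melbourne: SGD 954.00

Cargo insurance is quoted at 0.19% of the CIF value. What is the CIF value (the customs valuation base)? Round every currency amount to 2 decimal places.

Let C be the CIF value. C = FCA price + pre-shipment costs + freight + 0.19% × C
C − 0.19% × C = 416771.88 + 483.27 + 954.00
0.9981 × C = 418209.15
C = 418209.15 / 0.9981 = 419005.26
Insurance premium = 0.19% × 419005.26 = 796.11

CIF value: SGD 419005.26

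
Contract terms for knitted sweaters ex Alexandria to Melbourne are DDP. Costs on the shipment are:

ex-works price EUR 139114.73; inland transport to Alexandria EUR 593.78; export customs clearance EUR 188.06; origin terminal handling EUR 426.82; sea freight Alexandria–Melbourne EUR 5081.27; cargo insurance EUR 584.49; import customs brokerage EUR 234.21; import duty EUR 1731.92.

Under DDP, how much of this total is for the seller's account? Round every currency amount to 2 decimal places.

DDP: the seller bears all costs including import duty.
Seller's account: goods 139114.73 + inland to port 593.78 + export clearance 188.06 + origin terminal 426.82 + freight 5081.27 + insurance 584.49 + brokerage 234.21 + duty 1731.92 = 147955.28
Buyer's account: 0.00

Seller's account: EUR 147955.28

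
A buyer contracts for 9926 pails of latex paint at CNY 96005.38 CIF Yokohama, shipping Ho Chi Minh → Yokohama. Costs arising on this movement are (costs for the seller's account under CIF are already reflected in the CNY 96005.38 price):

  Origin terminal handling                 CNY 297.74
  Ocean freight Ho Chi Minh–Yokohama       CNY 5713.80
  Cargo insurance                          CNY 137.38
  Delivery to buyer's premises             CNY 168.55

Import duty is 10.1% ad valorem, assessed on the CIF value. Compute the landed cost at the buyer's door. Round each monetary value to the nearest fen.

CIF: the seller pays costs through ocean freight and marine insurance to the destination port.
Already in the invoice (seller's account under CIF): origin terminal, freight, insurance — exclude.
The CIF price already equals the CIF value: 96005.38
Import duty = 96005.38 × 10.1% = 9696.54
Buyer bears: delivery 168.55 + duty 9696.54 = 9865.09
Landed cost = invoice 96005.38 + 9865.09 = 105870.47

Total landed cost: CNY 105870.47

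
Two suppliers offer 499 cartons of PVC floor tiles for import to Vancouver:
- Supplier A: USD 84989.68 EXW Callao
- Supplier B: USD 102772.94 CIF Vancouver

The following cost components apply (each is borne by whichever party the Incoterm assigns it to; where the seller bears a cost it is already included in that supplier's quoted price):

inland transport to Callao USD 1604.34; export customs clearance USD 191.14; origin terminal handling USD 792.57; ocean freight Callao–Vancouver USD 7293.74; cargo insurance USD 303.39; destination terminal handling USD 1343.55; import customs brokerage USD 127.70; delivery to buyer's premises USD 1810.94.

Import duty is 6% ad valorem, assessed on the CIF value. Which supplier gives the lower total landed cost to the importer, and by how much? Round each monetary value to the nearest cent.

Supplier A is cheaper by USD 8053.97

Supplier A (EXW):
CIF value = EXW price + inland to port + export clearance + origin terminal + freight + insurance = 84989.68 + 1604.34 + 191.14 + 792.57 + 7293.74 + 303.39 = 95174.86
Import duty = 95174.86 × 6% = 5710.49
Buyer bears (A): 1604.34 + 191.14 + 792.57 + 7293.74 + 303.39 + 1343.55 + 127.70 + 1810.94 = 13467.37
Landed cost (A) = invoice 84989.68 + 13467.37 + duty 5710.49 = 104167.54
Supplier B (CIF):
The CIF price already equals the CIF value: 102772.94
Import duty = 102772.94 × 6% = 6166.38
Buyer bears (B): 1343.55 + 127.70 + 1810.94 = 3282.19
Landed cost (B) = invoice 102772.94 + 3282.19 + duty 6166.38 = 112221.51
Difference = |104167.54 − 112221.51| = 8053.97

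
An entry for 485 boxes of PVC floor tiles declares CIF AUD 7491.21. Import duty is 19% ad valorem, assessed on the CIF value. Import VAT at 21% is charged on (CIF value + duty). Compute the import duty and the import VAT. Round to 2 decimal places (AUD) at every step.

Import duty: AUD 1423.33; import VAT: AUD 1872.05

Import duty = 7491.21 × 19% = 1423.33
VAT base = CIF + duty = 7491.21 + 1423.33 = 8914.54
Import VAT = 8914.54 × 21% = 1872.05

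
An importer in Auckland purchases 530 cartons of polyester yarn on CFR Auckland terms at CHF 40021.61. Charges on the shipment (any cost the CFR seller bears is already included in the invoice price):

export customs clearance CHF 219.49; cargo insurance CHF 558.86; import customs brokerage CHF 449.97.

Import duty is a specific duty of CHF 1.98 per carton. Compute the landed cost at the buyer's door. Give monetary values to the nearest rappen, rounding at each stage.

CFR: the seller pays costs through ocean freight to the destination port, but not insurance.
Already in the invoice (seller's account under CFR): export clearance — exclude.
CIF value = CFR price + insurance = 40021.61 + 558.86 = 40580.47
Import duty = 530 × 1.98 = 1049.40
Buyer bears: insurance 558.86 + brokerage 449.97 + duty 1049.40 = 2058.23
Landed cost = invoice 40021.61 + 2058.23 = 42079.84

Total landed cost: CHF 42079.84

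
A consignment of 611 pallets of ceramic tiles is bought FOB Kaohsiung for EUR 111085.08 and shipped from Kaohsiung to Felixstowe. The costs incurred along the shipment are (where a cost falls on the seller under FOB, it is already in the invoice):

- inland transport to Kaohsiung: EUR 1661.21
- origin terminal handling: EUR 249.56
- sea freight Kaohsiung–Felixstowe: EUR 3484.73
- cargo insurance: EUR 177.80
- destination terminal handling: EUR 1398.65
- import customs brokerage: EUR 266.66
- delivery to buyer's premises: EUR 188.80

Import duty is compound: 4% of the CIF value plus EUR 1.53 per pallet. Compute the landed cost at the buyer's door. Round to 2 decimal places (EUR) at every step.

Total landed cost: EUR 122126.45

FOB: the seller bears costs until goods are on board at the origin port; the buyer bears freight, insurance and all costs thereafter.
Already in the invoice (seller's account under FOB): inland to port, origin terminal — exclude.
CIF value = FOB price + freight + insurance = 111085.08 + 3484.73 + 177.80 = 114747.61
Ad valorem component: 114747.61 × 4% = 4589.90
Specific component: 611 × 1.53 = 934.83
Import duty = 4589.90 + 934.83 = 5524.73
Buyer bears: freight 3484.73 + insurance 177.80 + destination terminal 1398.65 + brokerage 266.66 + delivery 188.80 + duty 5524.73 = 11041.37
Landed cost = invoice 111085.08 + 11041.37 = 122126.45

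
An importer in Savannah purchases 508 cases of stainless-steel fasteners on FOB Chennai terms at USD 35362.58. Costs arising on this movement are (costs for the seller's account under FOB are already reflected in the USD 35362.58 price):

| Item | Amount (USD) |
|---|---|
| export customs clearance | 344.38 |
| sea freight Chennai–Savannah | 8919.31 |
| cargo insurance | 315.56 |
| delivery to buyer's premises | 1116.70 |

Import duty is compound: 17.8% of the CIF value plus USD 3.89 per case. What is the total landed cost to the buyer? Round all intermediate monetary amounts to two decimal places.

Total landed cost: USD 55628.62

FOB: the seller bears costs until goods are on board at the origin port; the buyer bears freight, insurance and all costs thereafter.
Already in the invoice (seller's account under FOB): export clearance — exclude.
CIF value = FOB price + freight + insurance = 35362.58 + 8919.31 + 315.56 = 44597.45
Ad valorem component: 44597.45 × 17.8% = 7938.35
Specific component: 508 × 3.89 = 1976.12
Import duty = 7938.35 + 1976.12 = 9914.47
Buyer bears: freight 8919.31 + insurance 315.56 + delivery 1116.70 + duty 9914.47 = 20266.04
Landed cost = invoice 35362.58 + 20266.04 = 55628.62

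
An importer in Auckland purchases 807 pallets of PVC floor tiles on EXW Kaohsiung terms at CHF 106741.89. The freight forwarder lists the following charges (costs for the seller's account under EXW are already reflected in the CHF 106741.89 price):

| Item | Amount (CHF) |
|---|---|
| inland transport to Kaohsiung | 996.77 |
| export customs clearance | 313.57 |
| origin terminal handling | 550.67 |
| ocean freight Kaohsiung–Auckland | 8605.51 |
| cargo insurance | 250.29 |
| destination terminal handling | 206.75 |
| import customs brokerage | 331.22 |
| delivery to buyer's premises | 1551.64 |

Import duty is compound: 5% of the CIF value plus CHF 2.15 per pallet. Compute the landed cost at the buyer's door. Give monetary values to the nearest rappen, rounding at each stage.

Total landed cost: CHF 127156.30

EXW: the seller makes goods available at their premises; the buyer bears all onward costs.
CIF value = EXW price + inland to port + export clearance + origin terminal + freight + insurance = 106741.89 + 996.77 + 313.57 + 550.67 + 8605.51 + 250.29 = 117458.70
Ad valorem component: 117458.70 × 5% = 5872.94
Specific component: 807 × 2.15 = 1735.05
Import duty = 5872.94 + 1735.05 = 7607.99
Buyer bears: inland to port 996.77 + export clearance 313.57 + origin terminal 550.67 + freight 8605.51 + insurance 250.29 + destination terminal 206.75 + brokerage 331.22 + delivery 1551.64 + duty 7607.99 = 20414.41
Landed cost = invoice 106741.89 + 20414.41 = 127156.30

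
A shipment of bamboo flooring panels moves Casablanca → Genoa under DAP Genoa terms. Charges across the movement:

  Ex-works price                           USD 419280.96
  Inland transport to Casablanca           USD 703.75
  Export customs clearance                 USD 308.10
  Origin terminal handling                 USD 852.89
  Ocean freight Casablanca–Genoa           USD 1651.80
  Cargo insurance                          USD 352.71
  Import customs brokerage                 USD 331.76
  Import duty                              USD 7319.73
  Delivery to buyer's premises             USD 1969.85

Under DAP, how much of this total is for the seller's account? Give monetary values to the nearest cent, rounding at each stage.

Seller's account: USD 425120.06

DAP: the seller bears all costs to the named destination except import duty and clearance.
Seller's account: goods 419280.96 + inland to port 703.75 + export clearance 308.10 + origin terminal 852.89 + freight 1651.80 + insurance 352.71 + delivery 1969.85 = 425120.06
Buyer's account: brokerage 331.76 + duty 7319.73 = 7651.49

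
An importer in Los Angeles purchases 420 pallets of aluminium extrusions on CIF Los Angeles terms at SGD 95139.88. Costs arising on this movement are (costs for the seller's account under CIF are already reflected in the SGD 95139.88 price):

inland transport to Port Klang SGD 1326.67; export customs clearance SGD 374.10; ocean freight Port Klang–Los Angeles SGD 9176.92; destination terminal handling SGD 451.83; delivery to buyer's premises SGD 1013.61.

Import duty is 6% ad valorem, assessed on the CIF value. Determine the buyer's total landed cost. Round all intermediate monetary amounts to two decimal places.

CIF: the seller pays costs through ocean freight and marine insurance to the destination port.
Already in the invoice (seller's account under CIF): inland to port, export clearance, freight — exclude.
The CIF price already equals the CIF value: 95139.88
Import duty = 95139.88 × 6% = 5708.39
Buyer bears: destination terminal 451.83 + delivery 1013.61 + duty 5708.39 = 7173.83
Landed cost = invoice 95139.88 + 7173.83 = 102313.71

Total landed cost: SGD 102313.71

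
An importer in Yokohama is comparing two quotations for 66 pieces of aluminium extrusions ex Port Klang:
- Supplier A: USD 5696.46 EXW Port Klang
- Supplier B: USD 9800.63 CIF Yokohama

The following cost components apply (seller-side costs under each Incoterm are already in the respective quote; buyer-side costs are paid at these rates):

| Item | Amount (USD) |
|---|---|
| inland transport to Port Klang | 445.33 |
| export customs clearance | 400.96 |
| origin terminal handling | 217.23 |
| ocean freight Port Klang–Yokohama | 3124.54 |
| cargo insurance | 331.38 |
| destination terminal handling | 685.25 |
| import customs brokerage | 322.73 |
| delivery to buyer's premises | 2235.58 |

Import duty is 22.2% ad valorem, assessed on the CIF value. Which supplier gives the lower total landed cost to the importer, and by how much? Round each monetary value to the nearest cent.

Supplier A (EXW):
CIF value = EXW price + inland to port + export clearance + origin terminal + freight + insurance = 5696.46 + 445.33 + 400.96 + 217.23 + 3124.54 + 331.38 = 10215.90
Import duty = 10215.90 × 22.2% = 2267.93
Buyer bears (A): 445.33 + 400.96 + 217.23 + 3124.54 + 331.38 + 685.25 + 322.73 + 2235.58 = 7763.00
Landed cost (A) = invoice 5696.46 + 7763.00 + duty 2267.93 = 15727.39
Supplier B (CIF):
The CIF price already equals the CIF value: 9800.63
Import duty = 9800.63 × 22.2% = 2175.74
Buyer bears (B): 685.25 + 322.73 + 2235.58 = 3243.56
Landed cost (B) = invoice 9800.63 + 3243.56 + duty 2175.74 = 15219.93
Difference = |15727.39 − 15219.93| = 507.46

Supplier B is cheaper by USD 507.46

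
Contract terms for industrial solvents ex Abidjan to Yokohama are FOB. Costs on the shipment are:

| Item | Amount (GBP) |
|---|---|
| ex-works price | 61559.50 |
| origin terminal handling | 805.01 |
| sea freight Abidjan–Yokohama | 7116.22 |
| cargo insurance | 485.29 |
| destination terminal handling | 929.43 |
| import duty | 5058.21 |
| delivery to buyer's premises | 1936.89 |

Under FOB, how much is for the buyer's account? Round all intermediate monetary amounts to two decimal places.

Buyer's account: GBP 15526.04

FOB: the seller bears costs until goods are on board at the origin port; the buyer bears freight, insurance and all costs thereafter.
Seller's account: goods 61559.50 + origin terminal 805.01 = 62364.51
Buyer's account: freight 7116.22 + insurance 485.29 + destination terminal 929.43 + duty 5058.21 + delivery 1936.89 = 15526.04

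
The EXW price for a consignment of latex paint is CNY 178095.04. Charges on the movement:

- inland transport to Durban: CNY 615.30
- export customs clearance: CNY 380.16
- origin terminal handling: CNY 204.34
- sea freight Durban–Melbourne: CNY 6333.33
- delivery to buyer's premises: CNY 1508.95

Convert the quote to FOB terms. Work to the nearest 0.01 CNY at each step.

FOB price: CNY 179294.84

Not relevant to the conversion: freight, delivery — on the buyer under both terms; not part of either seller's price.
From EXW to FOB, the seller additionally bears: inland to port, export clearance, origin terminal.
FOB price = 178095.04 + 615.30 + 380.16 + 204.34 = 179294.84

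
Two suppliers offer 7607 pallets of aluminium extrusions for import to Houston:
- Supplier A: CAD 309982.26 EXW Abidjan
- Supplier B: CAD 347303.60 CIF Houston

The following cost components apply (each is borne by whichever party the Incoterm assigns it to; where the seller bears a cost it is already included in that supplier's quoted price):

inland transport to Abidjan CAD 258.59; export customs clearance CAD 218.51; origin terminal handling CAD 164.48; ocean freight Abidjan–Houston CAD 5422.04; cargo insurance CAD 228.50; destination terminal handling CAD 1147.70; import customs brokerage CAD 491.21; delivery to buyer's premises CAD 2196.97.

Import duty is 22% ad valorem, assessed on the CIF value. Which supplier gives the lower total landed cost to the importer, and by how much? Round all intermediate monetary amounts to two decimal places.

Supplier A is cheaper by CAD 37855.65

Supplier A (EXW):
CIF value = EXW price + inland to port + export clearance + origin terminal + freight + insurance = 309982.26 + 258.59 + 218.51 + 164.48 + 5422.04 + 228.50 = 316274.38
Import duty = 316274.38 × 22% = 69580.36
Buyer bears (A): 258.59 + 218.51 + 164.48 + 5422.04 + 228.50 + 1147.70 + 491.21 + 2196.97 = 10128.00
Landed cost (A) = invoice 309982.26 + 10128.00 + duty 69580.36 = 389690.62
Supplier B (CIF):
The CIF price already equals the CIF value: 347303.60
Import duty = 347303.60 × 22% = 76406.79
Buyer bears (B): 1147.70 + 491.21 + 2196.97 = 3835.88
Landed cost (B) = invoice 347303.60 + 3835.88 + duty 76406.79 = 427546.27
Difference = |389690.62 − 427546.27| = 37855.65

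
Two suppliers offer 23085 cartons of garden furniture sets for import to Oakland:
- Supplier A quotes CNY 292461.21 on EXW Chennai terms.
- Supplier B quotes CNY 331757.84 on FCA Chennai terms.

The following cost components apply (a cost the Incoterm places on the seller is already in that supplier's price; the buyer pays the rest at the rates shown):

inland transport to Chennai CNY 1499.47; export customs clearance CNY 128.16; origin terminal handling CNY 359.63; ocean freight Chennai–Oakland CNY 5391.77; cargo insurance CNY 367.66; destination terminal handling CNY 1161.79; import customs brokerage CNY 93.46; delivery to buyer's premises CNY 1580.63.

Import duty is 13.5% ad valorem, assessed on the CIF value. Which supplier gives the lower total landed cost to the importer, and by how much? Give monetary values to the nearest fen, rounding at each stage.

Supplier A is cheaper by CNY 42754.31

Supplier A (EXW):
CIF value = EXW price + inland to port + export clearance + origin terminal + freight + insurance = 292461.21 + 1499.47 + 128.16 + 359.63 + 5391.77 + 367.66 = 300207.90
Import duty = 300207.90 × 13.5% = 40528.07
Buyer bears (A): 1499.47 + 128.16 + 359.63 + 5391.77 + 367.66 + 1161.79 + 93.46 + 1580.63 = 10582.57
Landed cost (A) = invoice 292461.21 + 10582.57 + duty 40528.07 = 343571.85
Supplier B (FCA):
CIF value = FCA price + origin terminal + freight + insurance = 331757.84 + 359.63 + 5391.77 + 367.66 = 337876.90
Import duty = 337876.90 × 13.5% = 45613.38
Buyer bears (B): 359.63 + 5391.77 + 367.66 + 1161.79 + 93.46 + 1580.63 = 8954.94
Landed cost (B) = invoice 331757.84 + 8954.94 + duty 45613.38 = 386326.16
Difference = |343571.85 − 386326.16| = 42754.31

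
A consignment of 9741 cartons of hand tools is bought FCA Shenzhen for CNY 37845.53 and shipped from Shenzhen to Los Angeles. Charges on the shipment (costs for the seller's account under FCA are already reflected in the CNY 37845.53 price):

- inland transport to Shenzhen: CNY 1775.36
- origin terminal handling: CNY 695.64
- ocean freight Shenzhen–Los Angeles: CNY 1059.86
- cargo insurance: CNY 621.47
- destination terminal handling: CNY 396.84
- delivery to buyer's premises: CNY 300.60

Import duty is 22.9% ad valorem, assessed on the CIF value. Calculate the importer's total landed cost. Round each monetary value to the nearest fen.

Total landed cost: CNY 50130.89

FCA: the seller delivers export-cleared goods to the carrier; the buyer bears costs from that point.
Already in the invoice (seller's account under FCA): inland to port — exclude.
CIF value = FCA price + origin terminal + freight + insurance = 37845.53 + 695.64 + 1059.86 + 621.47 = 40222.50
Import duty = 40222.50 × 22.9% = 9210.95
Buyer bears: origin terminal 695.64 + freight 1059.86 + insurance 621.47 + destination terminal 396.84 + delivery 300.60 + duty 9210.95 = 12285.36
Landed cost = invoice 37845.53 + 12285.36 = 50130.89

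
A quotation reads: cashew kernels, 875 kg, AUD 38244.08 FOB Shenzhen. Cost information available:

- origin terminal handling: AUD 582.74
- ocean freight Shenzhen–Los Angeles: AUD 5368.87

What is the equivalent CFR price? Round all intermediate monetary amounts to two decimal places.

Not relevant to the conversion: origin terminal — on the seller under both FOB and CFR; already in the FOB price and stays in the CFR price.
From FOB to CFR, the seller additionally bears: freight.
CFR price = 38244.08 + 5368.87 = 43612.95

CFR price: AUD 43612.95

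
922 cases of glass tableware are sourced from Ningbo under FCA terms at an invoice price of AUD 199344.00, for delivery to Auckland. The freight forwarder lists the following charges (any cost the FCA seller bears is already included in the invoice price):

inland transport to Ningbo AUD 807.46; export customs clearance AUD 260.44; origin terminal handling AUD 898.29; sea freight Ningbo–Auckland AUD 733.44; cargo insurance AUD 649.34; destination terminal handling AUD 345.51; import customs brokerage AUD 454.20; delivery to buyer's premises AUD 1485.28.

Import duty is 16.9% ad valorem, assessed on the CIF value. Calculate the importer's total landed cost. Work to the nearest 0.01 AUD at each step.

FCA: the seller delivers export-cleared goods to the carrier; the buyer bears costs from that point.
Already in the invoice (seller's account under FCA): inland to port, export clearance — exclude.
CIF value = FCA price + origin terminal + freight + insurance = 199344.00 + 898.29 + 733.44 + 649.34 = 201625.07
Import duty = 201625.07 × 16.9% = 34074.64
Buyer bears: origin terminal 898.29 + freight 733.44 + insurance 649.34 + destination terminal 345.51 + brokerage 454.20 + delivery 1485.28 + duty 34074.64 = 38640.70
Landed cost = invoice 199344.00 + 38640.70 = 237984.70

Total landed cost: AUD 237984.70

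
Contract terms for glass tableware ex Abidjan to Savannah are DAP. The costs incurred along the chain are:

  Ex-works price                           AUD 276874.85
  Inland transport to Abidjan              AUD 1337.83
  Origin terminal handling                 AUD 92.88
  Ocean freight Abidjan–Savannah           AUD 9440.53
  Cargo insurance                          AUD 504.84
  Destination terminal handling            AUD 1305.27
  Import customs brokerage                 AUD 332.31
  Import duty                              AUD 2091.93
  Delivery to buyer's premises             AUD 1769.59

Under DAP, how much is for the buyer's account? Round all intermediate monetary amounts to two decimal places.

DAP: the seller bears all costs to the named destination except import duty and clearance.
Seller's account: goods 276874.85 + inland to port 1337.83 + origin terminal 92.88 + freight 9440.53 + insurance 504.84 + destination terminal 1305.27 + delivery 1769.59 = 291325.79
Buyer's account: brokerage 332.31 + duty 2091.93 = 2424.24

Buyer's account: AUD 2424.24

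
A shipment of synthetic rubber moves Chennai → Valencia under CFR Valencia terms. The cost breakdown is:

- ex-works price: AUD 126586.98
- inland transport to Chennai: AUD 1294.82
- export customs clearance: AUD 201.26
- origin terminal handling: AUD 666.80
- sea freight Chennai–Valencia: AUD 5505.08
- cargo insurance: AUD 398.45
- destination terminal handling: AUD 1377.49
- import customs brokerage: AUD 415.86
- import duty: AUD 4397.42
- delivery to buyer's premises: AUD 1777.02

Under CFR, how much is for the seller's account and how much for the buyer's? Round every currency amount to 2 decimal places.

CFR: the seller pays costs through ocean freight to the destination port, but not insurance.
Seller's account: goods 126586.98 + inland to port 1294.82 + export clearance 201.26 + origin terminal 666.80 + freight 5505.08 = 134254.94
Buyer's account: insurance 398.45 + destination terminal 1377.49 + brokerage 415.86 + duty 4397.42 + delivery 1777.02 = 8366.24

Seller: AUD 134254.94; buyer: AUD 8366.24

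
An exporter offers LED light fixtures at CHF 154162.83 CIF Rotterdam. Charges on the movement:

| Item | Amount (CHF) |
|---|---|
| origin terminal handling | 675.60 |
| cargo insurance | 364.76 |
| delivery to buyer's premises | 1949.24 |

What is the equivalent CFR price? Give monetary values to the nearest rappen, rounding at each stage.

CFR price: CHF 153798.07

Not relevant to the conversion: origin terminal — on the seller under both CIF and CFR; already in the CIF price and stays in the CFR price. delivery — on the buyer under both terms; not part of either seller's price.
From CIF to CFR, the seller no longer bears: insurance.
CFR price = 154162.83 − 364.76 = 153798.07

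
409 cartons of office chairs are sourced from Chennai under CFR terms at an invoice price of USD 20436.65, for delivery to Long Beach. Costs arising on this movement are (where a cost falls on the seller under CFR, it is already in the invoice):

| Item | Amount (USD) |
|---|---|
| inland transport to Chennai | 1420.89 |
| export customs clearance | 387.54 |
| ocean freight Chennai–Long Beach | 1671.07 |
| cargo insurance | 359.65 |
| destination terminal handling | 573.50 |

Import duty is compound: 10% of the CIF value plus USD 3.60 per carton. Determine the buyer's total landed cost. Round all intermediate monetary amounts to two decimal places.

CFR: the seller pays costs through ocean freight to the destination port, but not insurance.
Already in the invoice (seller's account under CFR): inland to port, export clearance, freight — exclude.
CIF value = CFR price + insurance = 20436.65 + 359.65 = 20796.30
Ad valorem component: 20796.30 × 10% = 2079.63
Specific component: 409 × 3.60 = 1472.40
Import duty = 2079.63 + 1472.40 = 3552.03
Buyer bears: insurance 359.65 + destination terminal 573.50 + duty 3552.03 = 4485.18
Landed cost = invoice 20436.65 + 4485.18 = 24921.83

Total landed cost: USD 24921.83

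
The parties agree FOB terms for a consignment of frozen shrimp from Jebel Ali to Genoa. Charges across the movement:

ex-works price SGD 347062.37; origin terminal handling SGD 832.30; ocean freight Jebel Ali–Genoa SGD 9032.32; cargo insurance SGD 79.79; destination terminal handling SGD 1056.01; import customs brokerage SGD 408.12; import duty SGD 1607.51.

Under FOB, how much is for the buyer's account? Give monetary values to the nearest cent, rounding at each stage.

Buyer's account: SGD 12183.75

FOB: the seller bears costs until goods are on board at the origin port; the buyer bears freight, insurance and all costs thereafter.
Seller's account: goods 347062.37 + origin terminal 832.30 = 347894.67
Buyer's account: freight 9032.32 + insurance 79.79 + destination terminal 1056.01 + brokerage 408.12 + duty 1607.51 = 12183.75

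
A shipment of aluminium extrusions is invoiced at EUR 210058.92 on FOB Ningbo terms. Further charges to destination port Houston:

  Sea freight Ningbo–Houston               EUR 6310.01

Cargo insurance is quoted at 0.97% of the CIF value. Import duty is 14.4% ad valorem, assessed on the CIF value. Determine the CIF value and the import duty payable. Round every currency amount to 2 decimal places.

Let C be the CIF value. C = FOB price + freight + 0.97% × C
C − 0.97% × C = 210058.92 + 6310.01
0.9903 × C = 216368.93
C = 216368.93 / 0.9903 = 218488.27
Insurance premium = 0.97% × 218488.27 = 2119.34
Import duty = 218488.27 × 14.4% = 31462.31

CIF value: EUR 218488.27; import duty: EUR 31462.31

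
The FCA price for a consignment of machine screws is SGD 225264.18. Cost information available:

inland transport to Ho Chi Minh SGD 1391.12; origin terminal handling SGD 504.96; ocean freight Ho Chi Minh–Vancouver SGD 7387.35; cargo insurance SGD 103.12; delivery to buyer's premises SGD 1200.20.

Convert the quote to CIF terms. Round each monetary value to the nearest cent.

Not relevant to the conversion: inland to port — on the seller under both FCA and CIF; already in the FCA price and stays in the CIF price. delivery — on the buyer under both terms; not part of either seller's price.
From FCA to CIF, the seller additionally bears: origin terminal, freight, insurance.
CIF price = 225264.18 + 504.96 + 7387.35 + 103.12 = 233259.61

CIF price: SGD 233259.61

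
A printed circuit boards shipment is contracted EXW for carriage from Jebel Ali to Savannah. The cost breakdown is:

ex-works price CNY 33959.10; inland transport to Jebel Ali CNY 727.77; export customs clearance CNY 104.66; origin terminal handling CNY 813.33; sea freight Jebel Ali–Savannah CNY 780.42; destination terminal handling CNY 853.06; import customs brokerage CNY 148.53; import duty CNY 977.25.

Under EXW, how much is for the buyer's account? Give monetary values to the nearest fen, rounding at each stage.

Buyer's account: CNY 4405.02

EXW: the seller makes goods available at their premises; the buyer bears all onward costs.
Seller's account: goods 33959.10 = 33959.10
Buyer's account: inland to port 727.77 + export clearance 104.66 + origin terminal 813.33 + freight 780.42 + destination terminal 853.06 + brokerage 148.53 + duty 977.25 = 4405.02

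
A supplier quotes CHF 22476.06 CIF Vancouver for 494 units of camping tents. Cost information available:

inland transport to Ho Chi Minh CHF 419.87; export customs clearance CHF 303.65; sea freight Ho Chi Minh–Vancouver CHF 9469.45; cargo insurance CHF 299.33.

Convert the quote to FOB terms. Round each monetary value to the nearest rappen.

FOB price: CHF 12707.28

Not relevant to the conversion: export clearance, inland to port — on the seller under both CIF and FOB; already in the CIF price and stays in the FOB price.
From CIF to FOB, the seller no longer bears: freight, insurance.
FOB price = 22476.06 − 9469.45 − 299.33 = 12707.28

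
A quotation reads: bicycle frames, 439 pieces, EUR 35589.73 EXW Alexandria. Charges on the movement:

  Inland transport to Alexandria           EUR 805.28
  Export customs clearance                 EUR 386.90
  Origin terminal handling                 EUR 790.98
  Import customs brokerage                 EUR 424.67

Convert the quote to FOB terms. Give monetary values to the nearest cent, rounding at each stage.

FOB price: EUR 37572.89

Not relevant to the conversion: brokerage — on the buyer under both terms; not part of either seller's price.
From EXW to FOB, the seller additionally bears: inland to port, export clearance, origin terminal.
FOB price = 35589.73 + 805.28 + 386.90 + 790.98 = 37572.89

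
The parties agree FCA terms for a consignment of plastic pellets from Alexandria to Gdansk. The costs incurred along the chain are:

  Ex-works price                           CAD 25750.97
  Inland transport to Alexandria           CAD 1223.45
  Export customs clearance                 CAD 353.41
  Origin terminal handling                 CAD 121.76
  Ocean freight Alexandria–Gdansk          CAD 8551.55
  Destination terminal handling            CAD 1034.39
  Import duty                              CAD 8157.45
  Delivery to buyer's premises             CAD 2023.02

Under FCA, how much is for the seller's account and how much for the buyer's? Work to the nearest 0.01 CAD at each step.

Seller: CAD 27327.83; buyer: CAD 19888.17

FCA: the seller delivers export-cleared goods to the carrier; the buyer bears costs from that point.
Seller's account: goods 25750.97 + inland to port 1223.45 + export clearance 353.41 = 27327.83
Buyer's account: origin terminal 121.76 + freight 8551.55 + destination terminal 1034.39 + duty 8157.45 + delivery 2023.02 = 19888.17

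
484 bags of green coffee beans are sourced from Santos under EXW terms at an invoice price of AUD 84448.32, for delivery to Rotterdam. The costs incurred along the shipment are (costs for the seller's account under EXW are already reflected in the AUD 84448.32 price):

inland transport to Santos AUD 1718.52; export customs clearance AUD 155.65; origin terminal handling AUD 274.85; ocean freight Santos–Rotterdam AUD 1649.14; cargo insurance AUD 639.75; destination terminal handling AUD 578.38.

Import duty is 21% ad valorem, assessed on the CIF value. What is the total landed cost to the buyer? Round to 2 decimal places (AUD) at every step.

EXW: the seller makes goods available at their premises; the buyer bears all onward costs.
CIF value = EXW price + inland to port + export clearance + origin terminal + freight + insurance = 84448.32 + 1718.52 + 155.65 + 274.85 + 1649.14 + 639.75 = 88886.23
Import duty = 88886.23 × 21% = 18666.11
Buyer bears: inland to port 1718.52 + export clearance 155.65 + origin terminal 274.85 + freight 1649.14 + insurance 639.75 + destination terminal 578.38 + duty 18666.11 = 23682.40
Landed cost = invoice 84448.32 + 23682.40 = 108130.72

Total landed cost: AUD 108130.72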